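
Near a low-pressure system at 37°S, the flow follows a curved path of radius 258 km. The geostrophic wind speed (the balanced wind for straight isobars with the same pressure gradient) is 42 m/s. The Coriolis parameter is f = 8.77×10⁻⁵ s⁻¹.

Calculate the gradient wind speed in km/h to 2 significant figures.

77 km/h

Around a low, centrifugal force acts outward with Coriolis, so pressure-gradient force balances both:
(1/ρ)|∂P/∂n| = fV + V²/R  →  V² + fR·V − fR·V_g = 0
With fR = 8.77×10⁻⁵ × 258×10³ m = 22.6 m/s:
V = [−fR + √((fR)² + 4 fR V_g)]/2 = [−22.6 + √(22.6² + 4×22.6×42)]/2 = 21.5 m/s
Subgeostrophic (V < V_g = 42 m/s), as expected around a low.
Converting: 21.5 m/s × 3.6 = 77 km/h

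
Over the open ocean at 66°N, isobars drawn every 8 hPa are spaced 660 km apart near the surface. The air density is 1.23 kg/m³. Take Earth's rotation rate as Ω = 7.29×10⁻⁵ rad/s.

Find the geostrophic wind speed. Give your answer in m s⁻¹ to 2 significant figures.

7.4 m s⁻¹

Coriolis parameter at 66°N:
f = 2Ω sin φ = 2 × 7.29×10⁻⁵ × sin 66° = 1.33×10⁻⁴ s⁻¹
Pressure gradient: |∂P/∂n| = 800 Pa / 660000 m = 1.21×10⁻³ Pa/m
Geostrophic balance (pressure-gradient force = Coriolis force):
V_g = (1/(fρ)) |∂P/∂n| = 1.21×10⁻³ / (1.33×10⁻⁴ × 1.23) = 7.40 m/s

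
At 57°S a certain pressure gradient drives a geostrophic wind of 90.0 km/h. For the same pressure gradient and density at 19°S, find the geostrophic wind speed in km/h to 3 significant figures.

With the same pressure gradient and density, V_g ∝ 1/f ∝ 1/sin φ.
V₂ = V₁ · sin φ₁ / sin φ₂ = 90.0 × sin 57° / sin 19°
V₂ = 90.0 × 0.8387/0.3256 = 232 km/h

232 km/h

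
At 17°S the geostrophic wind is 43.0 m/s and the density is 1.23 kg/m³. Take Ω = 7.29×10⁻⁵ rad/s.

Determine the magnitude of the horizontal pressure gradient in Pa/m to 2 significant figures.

Coriolis parameter at 17°S:
f = 2Ω sin φ = 2 × 7.29×10⁻⁵ × sin 17° = 4.26×10⁻⁵ s⁻¹
Geostrophic balance rearranged: |∂P/∂n| = f ρ V_g
|∂P/∂n| = 4.26×10⁻⁵ × 1.23 × 43.0 = 2.25×10⁻³ Pa/m

2.3×10⁻³ Pa/m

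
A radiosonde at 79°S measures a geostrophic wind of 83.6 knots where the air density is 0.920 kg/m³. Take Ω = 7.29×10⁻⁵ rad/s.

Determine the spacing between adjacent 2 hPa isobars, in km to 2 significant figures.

Coriolis parameter at 79°S:
f = 2Ω sin φ = 2 × 7.29×10⁻⁵ × sin 79° = 1.43×10⁻⁴ s⁻¹
Wind speed in SI: 83.6 knots = 43.0 m/s
Geostrophic balance rearranged: |∂P/∂n| = f ρ V_g
|∂P/∂n| = 1.43×10⁻⁴ × 0.920 × 43.0 = 5.66×10⁻³ Pa/m
Isobar spacing: Δn = ΔP/|∂P/∂n| = 200 Pa / 5.66×10⁻³ Pa/m = 35318 m ≈ 35 km

35 km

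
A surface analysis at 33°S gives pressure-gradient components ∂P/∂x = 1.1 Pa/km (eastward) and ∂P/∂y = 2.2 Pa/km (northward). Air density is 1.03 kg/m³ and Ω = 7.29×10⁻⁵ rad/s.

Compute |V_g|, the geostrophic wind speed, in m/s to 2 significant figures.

30 m/s

Coriolis parameter at 33°S:
f = 2Ω sin φ = 2 × 7.29×10⁻⁵ × sin 33° = 7.94×10⁻⁵ s⁻¹
In the Southern Hemisphere f is negative: f = −7.94×10⁻⁵ s⁻¹.
Component geostrophic relations (x east, y north):
u_g = −(1/(fρ)) ∂P/∂y,  v_g = (1/(fρ)) ∂P/∂x
u_g = −(2.2×10⁻³)/(−7.94×10⁻⁵ × 1.03) = 26.9 m/s;  v_g = (1.1×10⁻³)/(−7.94×10⁻⁵ × 1.03) = −13.4 m/s
|V_g| = √(u_g² + v_g²) = 30.1 m/s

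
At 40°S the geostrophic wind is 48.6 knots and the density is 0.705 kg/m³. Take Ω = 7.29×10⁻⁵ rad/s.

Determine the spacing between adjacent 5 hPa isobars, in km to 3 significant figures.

Coriolis parameter at 40°S:
f = 2Ω sin φ = 2 × 7.29×10⁻⁵ × sin 40° = 9.37×10⁻⁵ s⁻¹
Wind speed in SI: 48.6 knots = 25.0 m/s
Geostrophic balance rearranged: |∂P/∂n| = f ρ V_g
|∂P/∂n| = 9.37×10⁻⁵ × 0.705 × 25.0 = 1.65×10⁻³ Pa/m
Isobar spacing: Δn = ΔP/|∂P/∂n| = 500 Pa / 1.65×10⁻³ Pa/m = 302678 m ≈ 303 km

303 km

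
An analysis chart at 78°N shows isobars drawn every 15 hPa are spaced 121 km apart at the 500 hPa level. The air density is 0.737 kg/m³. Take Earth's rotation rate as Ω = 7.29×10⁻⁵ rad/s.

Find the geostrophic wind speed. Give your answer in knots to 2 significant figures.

230 knots

Coriolis parameter at 78°N:
f = 2Ω sin φ = 2 × 7.29×10⁻⁵ × sin 78° = 1.43×10⁻⁴ s⁻¹
Pressure gradient: |∂P/∂n| = 1500 Pa / 121000 m = 1.24×10⁻² Pa/m
Geostrophic balance (pressure-gradient force = Coriolis force):
V_g = (1/(fρ)) |∂P/∂n| = 1.24×10⁻² / (1.43×10⁻⁴ × 0.737) = 118 m/s
Converting: 118 m/s × 1.944 = 230 knots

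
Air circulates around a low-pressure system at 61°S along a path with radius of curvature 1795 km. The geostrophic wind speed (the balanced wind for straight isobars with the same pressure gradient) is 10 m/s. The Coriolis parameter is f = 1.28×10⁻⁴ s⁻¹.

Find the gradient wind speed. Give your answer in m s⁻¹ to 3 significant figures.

Around a low, centrifugal force acts outward with Coriolis, so pressure-gradient force balances both:
(1/ρ)|∂P/∂n| = fV + V²/R  →  V² + fR·V − fR·V_g = 0
With fR = 1.28×10⁻⁴ × 1795×10³ m = 230 m/s:
V = [−fR + √((fR)² + 4 fR V_g)]/2 = [−230 + √(230² + 4×230×10)]/2 = 9.6 m/s
Subgeostrophic (V < V_g = 10 m/s), as expected around a low.

9.60 m s⁻¹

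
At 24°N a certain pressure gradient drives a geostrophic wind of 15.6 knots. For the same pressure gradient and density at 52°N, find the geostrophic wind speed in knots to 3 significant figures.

With the same pressure gradient and density, V_g ∝ 1/f ∝ 1/sin φ.
V₂ = V₁ · sin φ₁ / sin φ₂ = 15.6 × sin 24° / sin 52°
V₂ = 15.6 × 0.4067/0.7880 = 8.05 knots

8.05 knots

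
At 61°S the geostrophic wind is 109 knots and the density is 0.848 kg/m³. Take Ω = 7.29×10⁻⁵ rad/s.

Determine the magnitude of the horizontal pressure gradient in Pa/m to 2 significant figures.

Coriolis parameter at 61°S:
f = 2Ω sin φ = 2 × 7.29×10⁻⁵ × sin 61° = 1.28×10⁻⁴ s⁻¹
Wind speed in SI: 109 knots = 56.1 m/s
Geostrophic balance rearranged: |∂P/∂n| = f ρ V_g
|∂P/∂n| = 1.28×10⁻⁴ × 0.848 × 56.1 = 6.06×10⁻³ Pa/m

6.1×10⁻³ Pa/m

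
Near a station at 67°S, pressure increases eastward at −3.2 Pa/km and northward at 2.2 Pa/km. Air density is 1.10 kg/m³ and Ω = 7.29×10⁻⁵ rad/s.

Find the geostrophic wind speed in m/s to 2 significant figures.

Coriolis parameter at 67°S:
f = 2Ω sin φ = 2 × 7.29×10⁻⁵ × sin 67° = 1.34×10⁻⁴ s⁻¹
In the Southern Hemisphere f is negative: f = −1.34×10⁻⁴ s⁻¹.
Component geostrophic relations (x east, y north):
u_g = −(1/(fρ)) ∂P/∂y,  v_g = (1/(fρ)) ∂P/∂x
u_g = −(2.2×10⁻³)/(−1.34×10⁻⁴ × 1.10) = 14.9 m/s;  v_g = (−3.2×10⁻³)/(−1.34×10⁻⁴ × 1.10) = 21.7 m/s
|V_g| = √(u_g² + v_g²) = 26.3 m/s

26 m/s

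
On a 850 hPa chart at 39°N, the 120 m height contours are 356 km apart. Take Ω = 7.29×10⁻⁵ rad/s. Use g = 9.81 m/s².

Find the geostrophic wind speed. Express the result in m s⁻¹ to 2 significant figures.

36 m s⁻¹

Coriolis parameter at 39°N:
f = 2Ω sin φ = 2 × 7.29×10⁻⁵ × sin 39° = 9.18×10⁻⁵ s⁻¹
Height gradient: |∂Z/∂n| = 120 m / 356000 m = 3.37×10⁻⁴
On a pressure surface, geostrophic balance gives V_g = (g/f)|∂Z/∂n|:
V_g = 9.81 × 3.37×10⁻⁴ / 9.18×10⁻⁵ = 36.0 m/s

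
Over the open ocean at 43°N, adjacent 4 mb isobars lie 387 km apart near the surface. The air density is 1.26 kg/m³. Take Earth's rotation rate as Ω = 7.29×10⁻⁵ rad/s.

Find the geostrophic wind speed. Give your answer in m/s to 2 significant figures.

Coriolis parameter at 43°N:
f = 2Ω sin φ = 2 × 7.29×10⁻⁵ × sin 43° = 9.94×10⁻⁵ s⁻¹
Pressure gradient: |∂P/∂n| = 400 Pa / 387000 m = 1.03×10⁻³ Pa/m
Geostrophic balance (pressure-gradient force = Coriolis force):
V_g = (1/(fρ)) |∂P/∂n| = 1.03×10⁻³ / (9.94×10⁻⁵ × 1.26) = 8.25 m/s

8.2 m/s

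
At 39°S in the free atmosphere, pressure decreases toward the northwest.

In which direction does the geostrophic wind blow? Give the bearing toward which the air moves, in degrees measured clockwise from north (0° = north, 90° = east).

225°

The pressure-gradient force points toward the northwest (bearing 315°).
Geostrophic balance: in the Southern Hemisphere the Coriolis force deflects motion to the left, so the geostrophic wind blows 90° to the left of the pressure-gradient force (low pressure on the right).
Rotating 315° by 90° counterclockwise gives 225° — the wind blows toward the southwest.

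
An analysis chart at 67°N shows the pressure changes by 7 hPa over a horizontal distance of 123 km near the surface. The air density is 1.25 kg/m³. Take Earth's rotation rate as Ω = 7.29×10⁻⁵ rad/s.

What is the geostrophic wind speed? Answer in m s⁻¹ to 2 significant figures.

Coriolis parameter at 67°N:
f = 2Ω sin φ = 2 × 7.29×10⁻⁵ × sin 67° = 1.34×10⁻⁴ s⁻¹
Pressure gradient: |∂P/∂n| = 700 Pa / 123000 m = 5.69×10⁻³ Pa/m
Geostrophic balance (pressure-gradient force = Coriolis force):
V_g = (1/(fρ)) |∂P/∂n| = 5.69×10⁻³ / (1.34×10⁻⁴ × 1.25) = 33.9 m/s

34 m s⁻¹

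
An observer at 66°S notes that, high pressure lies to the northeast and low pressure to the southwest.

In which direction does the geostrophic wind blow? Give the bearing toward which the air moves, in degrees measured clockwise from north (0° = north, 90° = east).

135°

The pressure-gradient force points toward the southwest (bearing 225°).
Geostrophic balance: in the Southern Hemisphere the Coriolis force deflects motion to the left, so the geostrophic wind blows 90° to the left of the pressure-gradient force (low pressure on the right).
Rotating 225° by 90° counterclockwise gives 135° — the wind blows toward the southeast.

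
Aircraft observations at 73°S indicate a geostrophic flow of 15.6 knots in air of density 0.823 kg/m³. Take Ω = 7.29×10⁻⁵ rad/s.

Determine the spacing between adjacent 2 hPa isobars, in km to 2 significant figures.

220 km

Coriolis parameter at 73°S:
f = 2Ω sin φ = 2 × 7.29×10⁻⁵ × sin 73° = 1.39×10⁻⁴ s⁻¹
Wind speed in SI: 15.6 knots = 8.03 m/s
Geostrophic balance rearranged: |∂P/∂n| = f ρ V_g
|∂P/∂n| = 1.39×10⁻⁴ × 0.823 × 8.03 = 9.21×10⁻⁴ Pa/m
Isobar spacing: Δn = ΔP/|∂P/∂n| = 200 Pa / 9.21×10⁻⁴ Pa/m = 217177 m ≈ 220 km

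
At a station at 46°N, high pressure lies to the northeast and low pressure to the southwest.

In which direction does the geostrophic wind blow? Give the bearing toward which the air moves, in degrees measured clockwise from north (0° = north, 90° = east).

The pressure-gradient force points toward the southwest (bearing 225°).
Geostrophic balance: in the Northern Hemisphere the Coriolis force deflects motion to the right, so the geostrophic wind blows 90° to the right of the pressure-gradient force (low pressure on the left).
Rotating 225° by 90° clockwise gives 315° — the wind blows toward the northwest.

315°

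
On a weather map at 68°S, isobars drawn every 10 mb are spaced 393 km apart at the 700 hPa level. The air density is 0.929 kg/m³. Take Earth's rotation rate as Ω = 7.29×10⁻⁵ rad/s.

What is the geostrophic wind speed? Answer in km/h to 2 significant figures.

73 km/h

Coriolis parameter at 68°S:
f = 2Ω sin φ = 2 × 7.29×10⁻⁵ × sin 68° = 1.35×10⁻⁴ s⁻¹
Pressure gradient: |∂P/∂n| = 1000 Pa / 393000 m = 2.54×10⁻³ Pa/m
Geostrophic balance (pressure-gradient force = Coriolis force):
V_g = (1/(fρ)) |∂P/∂n| = 2.54×10⁻³ / (1.35×10⁻⁴ × 0.929) = 20.3 m/s
Converting: 20.3 m/s × 3.6 = 73 km/h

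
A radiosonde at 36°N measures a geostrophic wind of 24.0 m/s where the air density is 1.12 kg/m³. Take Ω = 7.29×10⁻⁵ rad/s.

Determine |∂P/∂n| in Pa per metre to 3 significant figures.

2.30×10⁻³ Pa/m

Coriolis parameter at 36°N:
f = 2Ω sin φ = 2 × 7.29×10⁻⁵ × sin 36° = 8.57×10⁻⁵ s⁻¹
Geostrophic balance rearranged: |∂P/∂n| = f ρ V_g
|∂P/∂n| = 8.57×10⁻⁵ × 1.12 × 24.0 = 2.30×10⁻³ Pa/m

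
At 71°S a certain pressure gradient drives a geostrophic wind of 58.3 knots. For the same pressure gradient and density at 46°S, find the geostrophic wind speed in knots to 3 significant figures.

With the same pressure gradient and density, V_g ∝ 1/f ∝ 1/sin φ.
V₂ = V₁ · sin φ₁ / sin φ₂ = 58.3 × sin 71° / sin 46°
V₂ = 58.3 × 0.9455/0.7193 = 76.6 knots

76.6 knots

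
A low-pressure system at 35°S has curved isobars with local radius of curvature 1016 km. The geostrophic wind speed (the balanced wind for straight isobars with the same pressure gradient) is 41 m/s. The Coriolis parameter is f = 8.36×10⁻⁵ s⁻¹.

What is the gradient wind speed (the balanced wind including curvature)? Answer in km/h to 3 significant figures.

Around a low, centrifugal force acts outward with Coriolis, so pressure-gradient force balances both:
(1/ρ)|∂P/∂n| = fV + V²/R  →  V² + fR·V − fR·V_g = 0
With fR = 8.36×10⁻⁵ × 1016×10³ m = 84.9 m/s:
V = [−fR + √((fR)² + 4 fR V_g)]/2 = [−84.9 + √(84.9² + 4×84.9×41)]/2 = 30.2 m/s
Subgeostrophic (V < V_g = 41 m/s), as expected around a low.
Converting: 30.2 m/s × 3.6 = 109 km/h

109 km/h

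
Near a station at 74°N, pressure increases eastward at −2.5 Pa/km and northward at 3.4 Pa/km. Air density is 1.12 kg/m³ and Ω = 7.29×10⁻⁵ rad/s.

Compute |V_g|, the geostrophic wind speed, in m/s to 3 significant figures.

26.9 m/s

Coriolis parameter at 74°N:
f = 2Ω sin φ = 2 × 7.29×10⁻⁵ × sin 74° = 1.40×10⁻⁴ s⁻¹
Component geostrophic relations (x east, y north):
u_g = −(1/(fρ)) ∂P/∂y,  v_g = (1/(fρ)) ∂P/∂x
u_g = −(3.4×10⁻³)/(1.40×10⁻⁴ × 1.12) = −21.7 m/s;  v_g = (−2.5×10⁻³)/(1.40×10⁻⁴ × 1.12) = −15.9 m/s
|V_g| = √(u_g² + v_g²) = 26.9 m/s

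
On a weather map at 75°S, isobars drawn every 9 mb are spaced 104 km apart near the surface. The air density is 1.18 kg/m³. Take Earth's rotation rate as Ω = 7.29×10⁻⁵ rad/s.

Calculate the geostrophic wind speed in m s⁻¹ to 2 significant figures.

52 m s⁻¹

Coriolis parameter at 75°S:
f = 2Ω sin φ = 2 × 7.29×10⁻⁵ × sin 75° = 1.41×10⁻⁴ s⁻¹
Pressure gradient: |∂P/∂n| = 900 Pa / 104000 m = 8.65×10⁻³ Pa/m
Geostrophic balance (pressure-gradient force = Coriolis force):
V_g = (1/(fρ)) |∂P/∂n| = 8.65×10⁻³ / (1.41×10⁻⁴ × 1.18) = 52.1 m/s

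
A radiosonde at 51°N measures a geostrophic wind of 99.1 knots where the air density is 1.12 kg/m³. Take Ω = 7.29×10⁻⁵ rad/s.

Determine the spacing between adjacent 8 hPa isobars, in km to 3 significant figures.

124 km

Coriolis parameter at 51°N:
f = 2Ω sin φ = 2 × 7.29×10⁻⁵ × sin 51° = 1.13×10⁻⁴ s⁻¹
Wind speed in SI: 99.1 knots = 51.0 m/s
Geostrophic balance rearranged: |∂P/∂n| = f ρ V_g
|∂P/∂n| = 1.13×10⁻⁴ × 1.12 × 51.0 = 6.47×10⁻³ Pa/m
Isobar spacing: Δn = ΔP/|∂P/∂n| = 800 Pa / 6.47×10⁻³ Pa/m = 123652 m ≈ 124 km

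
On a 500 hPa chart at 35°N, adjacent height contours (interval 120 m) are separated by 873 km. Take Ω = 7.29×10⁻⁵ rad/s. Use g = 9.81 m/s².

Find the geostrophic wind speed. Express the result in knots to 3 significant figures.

Coriolis parameter at 35°N:
f = 2Ω sin φ = 2 × 7.29×10⁻⁵ × sin 35° = 8.36×10⁻⁵ s⁻¹
Height gradient: |∂Z/∂n| = 120 m / 873000 m = 1.37×10⁻⁴
On a pressure surface, geostrophic balance gives V_g = (g/f)|∂Z/∂n|:
V_g = 9.81 × 1.37×10⁻⁴ / 8.36×10⁻⁵ = 16.1 m/s
Converting: 16.1 m/s × 1.944 = 31.3 knots

31.3 knots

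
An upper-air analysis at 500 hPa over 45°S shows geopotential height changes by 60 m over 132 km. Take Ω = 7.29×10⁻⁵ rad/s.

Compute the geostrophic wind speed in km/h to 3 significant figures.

156 km/h

Coriolis parameter at 45°S:
f = 2Ω sin φ = 2 × 7.29×10⁻⁵ × sin 45° = 1.03×10⁻⁴ s⁻¹
Height gradient: |∂Z/∂n| = 60 m / 132000 m = 4.55×10⁻⁴
On a pressure surface, geostrophic balance gives V_g = (g/f)|∂Z/∂n|:
V_g = 9.81 × 4.55×10⁻⁴ / 1.03×10⁻⁴ = 43.3 m/s
Converting: 43.3 m/s × 3.6 = 156 km/h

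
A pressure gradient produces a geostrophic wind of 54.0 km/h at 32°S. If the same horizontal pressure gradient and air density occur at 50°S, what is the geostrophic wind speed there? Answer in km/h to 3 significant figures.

37.4 km/h

With the same pressure gradient and density, V_g ∝ 1/f ∝ 1/sin φ.
V₂ = V₁ · sin φ₁ / sin φ₂ = 54.0 × sin 32° / sin 50°
V₂ = 54.0 × 0.5299/0.7660 = 37.4 km/h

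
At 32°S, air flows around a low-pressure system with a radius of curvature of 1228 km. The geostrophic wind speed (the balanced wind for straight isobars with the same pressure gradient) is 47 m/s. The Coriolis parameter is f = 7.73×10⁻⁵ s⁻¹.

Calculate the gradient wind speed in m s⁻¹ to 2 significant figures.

Around a low, centrifugal force acts outward with Coriolis, so pressure-gradient force balances both:
(1/ρ)|∂P/∂n| = fV + V²/R  →  V² + fR·V − fR·V_g = 0
With fR = 7.73×10⁻⁵ × 1228×10³ m = 94.9 m/s:
V = [−fR + √((fR)² + 4 fR V_g)]/2 = [−94.9 + √(94.9² + 4×94.9×47)]/2 = 34.5 m/s
Subgeostrophic (V < V_g = 47 m/s), as expected around a low.

34 m s⁻¹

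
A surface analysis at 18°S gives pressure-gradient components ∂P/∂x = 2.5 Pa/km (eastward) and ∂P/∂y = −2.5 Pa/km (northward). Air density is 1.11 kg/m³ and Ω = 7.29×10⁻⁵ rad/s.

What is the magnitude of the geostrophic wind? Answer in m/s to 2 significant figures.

Coriolis parameter at 18°S:
f = 2Ω sin φ = 2 × 7.29×10⁻⁵ × sin 18° = 4.51×10⁻⁵ s⁻¹
In the Southern Hemisphere f is negative: f = −4.51×10⁻⁵ s⁻¹.
Component geostrophic relations (x east, y north):
u_g = −(1/(fρ)) ∂P/∂y,  v_g = (1/(fρ)) ∂P/∂x
u_g = −(−2.5×10⁻³)/(−4.51×10⁻⁵ × 1.11) = −50.0 m/s;  v_g = (2.5×10⁻³)/(−4.51×10⁻⁵ × 1.11) = −50.0 m/s
|V_g| = √(u_g² + v_g²) = 70.7 m/s

71 m/s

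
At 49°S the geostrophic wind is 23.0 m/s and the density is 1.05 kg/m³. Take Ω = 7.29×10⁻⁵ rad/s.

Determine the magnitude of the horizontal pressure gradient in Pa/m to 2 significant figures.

Coriolis parameter at 49°S:
f = 2Ω sin φ = 2 × 7.29×10⁻⁵ × sin 49° = 1.10×10⁻⁴ s⁻¹
Geostrophic balance rearranged: |∂P/∂n| = f ρ V_g
|∂P/∂n| = 1.10×10⁻⁴ × 1.05 × 23.0 = 2.66×10⁻³ Pa/m

2.7×10⁻³ Pa/m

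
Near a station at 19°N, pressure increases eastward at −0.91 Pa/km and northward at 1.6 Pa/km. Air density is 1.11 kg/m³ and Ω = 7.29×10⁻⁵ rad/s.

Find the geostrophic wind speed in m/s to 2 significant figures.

35 m/s

Coriolis parameter at 19°N:
f = 2Ω sin φ = 2 × 7.29×10⁻⁵ × sin 19° = 4.75×10⁻⁵ s⁻¹
Component geostrophic relations (x east, y north):
u_g = −(1/(fρ)) ∂P/∂y,  v_g = (1/(fρ)) ∂P/∂x
u_g = −(1.6×10⁻³)/(4.75×10⁻⁵ × 1.11) = −30.4 m/s;  v_g = (−0.91×10⁻³)/(4.75×10⁻⁵ × 1.11) = −17.3 m/s
|V_g| = √(u_g² + v_g²) = 34.9 m/s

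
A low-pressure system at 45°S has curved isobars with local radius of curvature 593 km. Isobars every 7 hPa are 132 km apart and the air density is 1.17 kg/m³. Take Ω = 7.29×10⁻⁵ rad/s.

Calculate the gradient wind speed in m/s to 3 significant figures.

Coriolis parameter at 45°S:
f = 2Ω sin φ = 2 × 7.29×10⁻⁵ × sin 45° = 1.03×10⁻⁴ s⁻¹
Pressure gradient: |∂P/∂n| = 700 Pa / 132000 m = 5.30×10⁻³ Pa/m
Geostrophic speed: V_g = |∂P/∂n|/(fρ) = 5.30×10⁻³/(1.03×10⁻⁴ × 1.17) = 44.0 m/s
Around a low, centrifugal force acts outward with Coriolis, so pressure-gradient force balances both:
(1/ρ)|∂P/∂n| = fV + V²/R  →  V² + fR·V − fR·V_g = 0
With fR = 1.03×10⁻⁴ × 593×10³ m = 61.1 m/s:
V = [−fR + √((fR)² + 4 fR V_g)]/2 = [−61.1 + √(61.1² + 4×61.1×44)]/2 = 29.6 m/s
Subgeostrophic (V < V_g = 44 m/s), as expected around a low.

29.6 m/s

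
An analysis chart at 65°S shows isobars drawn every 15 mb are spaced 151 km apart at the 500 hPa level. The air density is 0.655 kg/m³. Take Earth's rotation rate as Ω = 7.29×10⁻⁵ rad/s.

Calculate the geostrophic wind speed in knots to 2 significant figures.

Coriolis parameter at 65°S:
f = 2Ω sin φ = 2 × 7.29×10⁻⁵ × sin 65° = 1.32×10⁻⁴ s⁻¹
Pressure gradient: |∂P/∂n| = 1500 Pa / 151000 m = 9.93×10⁻³ Pa/m
Geostrophic balance (pressure-gradient force = Coriolis force):
V_g = (1/(fρ)) |∂P/∂n| = 9.93×10⁻³ / (1.32×10⁻⁴ × 0.655) = 115 m/s
Converting: 115 m/s × 1.944 = 220 knots

220 knots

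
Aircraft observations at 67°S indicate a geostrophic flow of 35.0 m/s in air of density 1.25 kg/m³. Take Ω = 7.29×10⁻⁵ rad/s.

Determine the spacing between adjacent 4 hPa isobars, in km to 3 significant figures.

68.1 km

Coriolis parameter at 67°S:
f = 2Ω sin φ = 2 × 7.29×10⁻⁵ × sin 67° = 1.34×10⁻⁴ s⁻¹
Geostrophic balance rearranged: |∂P/∂n| = f ρ V_g
|∂P/∂n| = 1.34×10⁻⁴ × 1.25 × 35.0 = 5.87×10⁻³ Pa/m
Isobar spacing: Δn = ΔP/|∂P/∂n| = 400 Pa / 5.87×10⁻³ Pa/m = 68124 m ≈ 68.1 km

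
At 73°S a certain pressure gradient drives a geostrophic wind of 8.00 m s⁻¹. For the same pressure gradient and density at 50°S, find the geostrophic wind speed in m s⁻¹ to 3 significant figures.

With the same pressure gradient and density, V_g ∝ 1/f ∝ 1/sin φ.
V₂ = V₁ · sin φ₁ / sin φ₂ = 8.00 × sin 73° / sin 50°
V₂ = 8.00 × 0.9563/0.7660 = 9.99 m s⁻¹

9.99 m s⁻¹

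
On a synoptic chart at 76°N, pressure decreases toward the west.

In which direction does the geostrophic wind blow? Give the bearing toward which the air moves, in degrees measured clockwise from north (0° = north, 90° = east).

000°

The pressure-gradient force points toward the west (bearing 270°).
Geostrophic balance: in the Northern Hemisphere the Coriolis force deflects motion to the right, so the geostrophic wind blows 90° to the right of the pressure-gradient force (low pressure on the left).
Rotating 270° by 90° clockwise gives 000° — the wind blows toward the north.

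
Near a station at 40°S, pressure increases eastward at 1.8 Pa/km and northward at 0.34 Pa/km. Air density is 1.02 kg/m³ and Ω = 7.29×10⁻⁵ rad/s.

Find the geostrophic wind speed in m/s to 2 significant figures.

Coriolis parameter at 40°S:
f = 2Ω sin φ = 2 × 7.29×10⁻⁵ × sin 40° = 9.37×10⁻⁵ s⁻¹
In the Southern Hemisphere f is negative: f = −9.37×10⁻⁵ s⁻¹.
Component geostrophic relations (x east, y north):
u_g = −(1/(fρ)) ∂P/∂y,  v_g = (1/(fρ)) ∂P/∂x
u_g = −(0.34×10⁻³)/(−9.37×10⁻⁵ × 1.02) = 3.56 m/s;  v_g = (1.8×10⁻³)/(−9.37×10⁻⁵ × 1.02) = −18.8 m/s
|V_g| = √(u_g² + v_g²) = 19.2 m/s

19 m/s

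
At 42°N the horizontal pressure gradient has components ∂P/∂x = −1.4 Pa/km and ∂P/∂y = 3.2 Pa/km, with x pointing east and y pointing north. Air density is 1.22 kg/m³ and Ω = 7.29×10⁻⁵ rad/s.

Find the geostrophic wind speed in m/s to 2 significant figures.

29 m/s

Coriolis parameter at 42°N:
f = 2Ω sin φ = 2 × 7.29×10⁻⁵ × sin 42° = 9.76×10⁻⁵ s⁻¹
Component geostrophic relations (x east, y north):
u_g = −(1/(fρ)) ∂P/∂y,  v_g = (1/(fρ)) ∂P/∂x
u_g = −(3.2×10⁻³)/(9.76×10⁻⁵ × 1.22) = −26.9 m/s;  v_g = (−1.4×10⁻³)/(9.76×10⁻⁵ × 1.22) = −11.8 m/s
|V_g| = √(u_g² + v_g²) = 29.3 m/s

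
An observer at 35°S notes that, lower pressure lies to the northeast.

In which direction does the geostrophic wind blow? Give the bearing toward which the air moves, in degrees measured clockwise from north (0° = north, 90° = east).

The pressure-gradient force points toward the northeast (bearing 045°).
Geostrophic balance: in the Southern Hemisphere the Coriolis force deflects motion to the left, so the geostrophic wind blows 90° to the left of the pressure-gradient force (low pressure on the right).
Rotating 045° by 90° counterclockwise gives 315° — the wind blows toward the northwest.

315°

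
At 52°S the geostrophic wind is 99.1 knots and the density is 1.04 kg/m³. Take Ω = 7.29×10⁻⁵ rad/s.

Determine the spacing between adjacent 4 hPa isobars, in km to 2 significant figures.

Coriolis parameter at 52°S:
f = 2Ω sin φ = 2 × 7.29×10⁻⁵ × sin 52° = 1.15×10⁻⁴ s⁻¹
Wind speed in SI: 99.1 knots = 51.0 m/s
Geostrophic balance rearranged: |∂P/∂n| = f ρ V_g
|∂P/∂n| = 1.15×10⁻⁴ × 1.04 × 51.0 = 6.09×10⁻³ Pa/m
Isobar spacing: Δn = ΔP/|∂P/∂n| = 400 Pa / 6.09×10⁻³ Pa/m = 65664 m ≈ 66 km

66 km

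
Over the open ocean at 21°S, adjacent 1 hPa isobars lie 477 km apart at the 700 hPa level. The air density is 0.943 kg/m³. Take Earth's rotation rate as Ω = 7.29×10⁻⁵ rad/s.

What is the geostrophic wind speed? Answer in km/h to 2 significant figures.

Coriolis parameter at 21°S:
f = 2Ω sin φ = 2 × 7.29×10⁻⁵ × sin 21° = 5.23×10⁻⁵ s⁻¹
Pressure gradient: |∂P/∂n| = 100 Pa / 477000 m = 2.10×10⁻⁴ Pa/m
Geostrophic balance (pressure-gradient force = Coriolis force):
V_g = (1/(fρ)) |∂P/∂n| = 2.10×10⁻⁴ / (5.23×10⁻⁵ × 0.943) = 4.25 m/s
Converting: 4.25 m/s × 3.6 = 15 km/h

15 km/h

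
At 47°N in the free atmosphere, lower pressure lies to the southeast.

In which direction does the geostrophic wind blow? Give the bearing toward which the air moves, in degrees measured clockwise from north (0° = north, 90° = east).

225°

The pressure-gradient force points toward the southeast (bearing 135°).
Geostrophic balance: in the Northern Hemisphere the Coriolis force deflects motion to the right, so the geostrophic wind blows 90° to the right of the pressure-gradient force (low pressure on the left).
Rotating 135° by 90° clockwise gives 225° — the wind blows toward the southwest.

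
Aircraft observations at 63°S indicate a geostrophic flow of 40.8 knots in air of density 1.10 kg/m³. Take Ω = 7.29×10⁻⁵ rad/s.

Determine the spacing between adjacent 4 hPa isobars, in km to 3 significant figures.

133 km

Coriolis parameter at 63°S:
f = 2Ω sin φ = 2 × 7.29×10⁻⁵ × sin 63° = 1.30×10⁻⁴ s⁻¹
Wind speed in SI: 40.8 knots = 21.0 m/s
Geostrophic balance rearranged: |∂P/∂n| = f ρ V_g
|∂P/∂n| = 1.30×10⁻⁴ × 1.10 × 21.0 = 3.00×10⁻³ Pa/m
Isobar spacing: Δn = ΔP/|∂P/∂n| = 400 Pa / 3.00×10⁻³ Pa/m = 133362 m ≈ 133 km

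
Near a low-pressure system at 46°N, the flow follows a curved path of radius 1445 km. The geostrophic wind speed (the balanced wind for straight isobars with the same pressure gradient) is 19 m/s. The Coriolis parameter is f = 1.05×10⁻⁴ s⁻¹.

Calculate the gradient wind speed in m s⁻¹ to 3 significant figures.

Around a low, centrifugal force acts outward with Coriolis, so pressure-gradient force balances both:
(1/ρ)|∂P/∂n| = fV + V²/R  →  V² + fR·V − fR·V_g = 0
With fR = 1.05×10⁻⁴ × 1445×10³ m = 152 m/s:
V = [−fR + √((fR)² + 4 fR V_g)]/2 = [−152 + √(152² + 4×152×19)]/2 = 17.1 m/s
Subgeostrophic (V < V_g = 19 m/s), as expected around a low.

17.1 m s⁻¹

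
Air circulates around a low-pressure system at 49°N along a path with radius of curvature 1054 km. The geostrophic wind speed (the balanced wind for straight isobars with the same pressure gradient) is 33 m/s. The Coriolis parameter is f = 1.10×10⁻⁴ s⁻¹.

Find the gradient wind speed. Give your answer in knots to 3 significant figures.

52.1 knots

Around a low, centrifugal force acts outward with Coriolis, so pressure-gradient force balances both:
(1/ρ)|∂P/∂n| = fV + V²/R  →  V² + fR·V − fR·V_g = 0
With fR = 1.10×10⁻⁴ × 1054×10³ m = 116 m/s:
V = [−fR + √((fR)² + 4 fR V_g)]/2 = [−116 + √(116² + 4×116×33)]/2 = 26.8 m/s
Subgeostrophic (V < V_g = 33 m/s), as expected around a low.
Converting: 26.8 m/s × 1.944 = 52.1 knots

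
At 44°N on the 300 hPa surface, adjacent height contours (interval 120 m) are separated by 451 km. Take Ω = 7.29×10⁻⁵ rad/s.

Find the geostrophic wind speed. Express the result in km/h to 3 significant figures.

Coriolis parameter at 44°N:
f = 2Ω sin φ = 2 × 7.29×10⁻⁵ × sin 44° = 1.01×10⁻⁴ s⁻¹
Height gradient: |∂Z/∂n| = 120 m / 451000 m = 2.66×10⁻⁴
On a pressure surface, geostrophic balance gives V_g = (g/f)|∂Z/∂n|:
V_g = 9.81 × 2.66×10⁻⁴ / 1.01×10⁻⁴ = 25.8 m/s
Converting: 25.8 m/s × 3.6 = 92.8 km/h

92.8 km/h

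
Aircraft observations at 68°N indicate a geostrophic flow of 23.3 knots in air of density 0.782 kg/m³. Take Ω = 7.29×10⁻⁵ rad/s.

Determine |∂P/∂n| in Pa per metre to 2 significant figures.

Coriolis parameter at 68°N:
f = 2Ω sin φ = 2 × 7.29×10⁻⁵ × sin 68° = 1.35×10⁻⁴ s⁻¹
Wind speed in SI: 23.3 knots = 12.0 m/s
Geostrophic balance rearranged: |∂P/∂n| = f ρ V_g
|∂P/∂n| = 1.35×10⁻⁴ × 0.782 × 12.0 = 1.27×10⁻³ Pa/m

1.3×10⁻³ Pa/m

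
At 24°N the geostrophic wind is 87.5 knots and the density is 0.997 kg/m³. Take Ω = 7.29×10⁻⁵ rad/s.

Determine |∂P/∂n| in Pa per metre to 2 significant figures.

2.7×10⁻³ Pa/m

Coriolis parameter at 24°N:
f = 2Ω sin φ = 2 × 7.29×10⁻⁵ × sin 24° = 5.93×10⁻⁵ s⁻¹
Wind speed in SI: 87.5 knots = 45.0 m/s
Geostrophic balance rearranged: |∂P/∂n| = f ρ V_g
|∂P/∂n| = 5.93×10⁻⁵ × 0.997 × 45.0 = 2.66×10⁻³ Pa/m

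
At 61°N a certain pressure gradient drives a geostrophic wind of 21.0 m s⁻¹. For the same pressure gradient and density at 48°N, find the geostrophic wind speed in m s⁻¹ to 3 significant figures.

24.7 m s⁻¹

With the same pressure gradient and density, V_g ∝ 1/f ∝ 1/sin φ.
V₂ = V₁ · sin φ₁ / sin φ₂ = 21.0 × sin 61° / sin 48°
V₂ = 21.0 × 0.8746/0.7431 = 24.7 m s⁻¹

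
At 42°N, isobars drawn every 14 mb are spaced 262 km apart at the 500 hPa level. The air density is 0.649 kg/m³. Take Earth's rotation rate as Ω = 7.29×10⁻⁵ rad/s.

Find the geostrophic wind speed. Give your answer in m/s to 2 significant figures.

Coriolis parameter at 42°N:
f = 2Ω sin φ = 2 × 7.29×10⁻⁵ × sin 42° = 9.76×10⁻⁵ s⁻¹
Pressure gradient: |∂P/∂n| = 1400 Pa / 262000 m = 5.34×10⁻³ Pa/m
Geostrophic balance (pressure-gradient force = Coriolis force):
V_g = (1/(fρ)) |∂P/∂n| = 5.34×10⁻³ / (9.76×10⁻⁵ × 0.649) = 84.4 m/s

84 m/s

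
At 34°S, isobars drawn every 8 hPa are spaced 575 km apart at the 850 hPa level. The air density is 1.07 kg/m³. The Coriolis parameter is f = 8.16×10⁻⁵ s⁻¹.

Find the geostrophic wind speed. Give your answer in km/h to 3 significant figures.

57.4 km/h

Pressure gradient: |∂P/∂n| = 800 Pa / 575000 m = 1.39×10⁻³ Pa/m
Geostrophic balance (pressure-gradient force = Coriolis force):
V_g = (1/(fρ)) |∂P/∂n| = 1.39×10⁻³ / (8.16×10⁻⁵ × 1.07) = 15.9 m/s
Converting: 15.9 m/s × 3.6 = 57.4 km/h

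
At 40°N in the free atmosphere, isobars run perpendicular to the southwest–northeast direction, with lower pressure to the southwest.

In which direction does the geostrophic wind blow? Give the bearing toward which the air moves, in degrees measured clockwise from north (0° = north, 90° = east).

315°

The pressure-gradient force points toward the southwest (bearing 225°).
Geostrophic balance: in the Northern Hemisphere the Coriolis force deflects motion to the right, so the geostrophic wind blows 90° to the right of the pressure-gradient force (low pressure on the left).
Rotating 225° by 90° clockwise gives 315° — the wind blows toward the northwest.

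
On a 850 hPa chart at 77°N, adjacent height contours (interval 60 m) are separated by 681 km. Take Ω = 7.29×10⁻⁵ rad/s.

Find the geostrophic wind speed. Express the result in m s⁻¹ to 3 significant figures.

Coriolis parameter at 77°N:
f = 2Ω sin φ = 2 × 7.29×10⁻⁵ × sin 77° = 1.42×10⁻⁴ s⁻¹
Height gradient: |∂Z/∂n| = 60 m / 681000 m = 8.81×10⁻⁵
On a pressure surface, geostrophic balance gives V_g = (g/f)|∂Z/∂n|:
V_g = 9.81 × 8.81×10⁻⁵ / 1.42×10⁻⁴ = 6.08 m/s

6.08 m s⁻¹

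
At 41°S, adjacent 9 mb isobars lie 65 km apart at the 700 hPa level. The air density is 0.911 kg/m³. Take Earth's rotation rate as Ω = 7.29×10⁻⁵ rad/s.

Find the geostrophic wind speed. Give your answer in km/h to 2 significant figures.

Coriolis parameter at 41°S:
f = 2Ω sin φ = 2 × 7.29×10⁻⁵ × sin 41° = 9.57×10⁻⁵ s⁻¹
Pressure gradient: |∂P/∂n| = 900 Pa / 65000 m = 1.38×10⁻² Pa/m
Geostrophic balance (pressure-gradient force = Coriolis force):
V_g = (1/(fρ)) |∂P/∂n| = 1.38×10⁻² / (9.57×10⁻⁵ × 0.911) = 159 m/s
Converting: 159 m/s × 3.6 = 570 km/h

570 km/h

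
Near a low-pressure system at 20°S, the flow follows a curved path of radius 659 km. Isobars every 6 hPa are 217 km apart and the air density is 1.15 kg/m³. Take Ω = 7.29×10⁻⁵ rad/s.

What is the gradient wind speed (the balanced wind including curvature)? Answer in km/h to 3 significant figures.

95.9 km/h

Coriolis parameter at 20°S:
f = 2Ω sin φ = 2 × 7.29×10⁻⁵ × sin 20° = 4.99×10⁻⁵ s⁻¹
Pressure gradient: |∂P/∂n| = 600 Pa / 217000 m = 2.76×10⁻³ Pa/m
Geostrophic speed: V_g = |∂P/∂n|/(fρ) = 2.76×10⁻³/(4.99×10⁻⁵ × 1.15) = 48.2 m/s
Around a low, centrifugal force acts outward with Coriolis, so pressure-gradient force balances both:
(1/ρ)|∂P/∂n| = fV + V²/R  →  V² + fR·V − fR·V_g = 0
With fR = 4.99×10⁻⁵ × 659×10³ m = 32.9 m/s:
V = [−fR + √((fR)² + 4 fR V_g)]/2 = [−32.9 + √(32.9² + 4×32.9×48.2)]/2 = 26.6 m/s
Subgeostrophic (V < V_g = 48.2 m/s), as expected around a low.
Converting: 26.6 m/s × 3.6 = 95.9 km/h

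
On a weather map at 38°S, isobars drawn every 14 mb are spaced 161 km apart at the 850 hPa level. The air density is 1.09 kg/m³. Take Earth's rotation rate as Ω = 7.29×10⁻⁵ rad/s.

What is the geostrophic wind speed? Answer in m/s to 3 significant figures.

Coriolis parameter at 38°S:
f = 2Ω sin φ = 2 × 7.29×10⁻⁵ × sin 38° = 8.98×10⁻⁵ s⁻¹
Pressure gradient: |∂P/∂n| = 1400 Pa / 161000 m = 8.70×10⁻³ Pa/m
Geostrophic balance (pressure-gradient force = Coriolis force):
V_g = (1/(fρ)) |∂P/∂n| = 8.70×10⁻³ / (8.98×10⁻⁵ × 1.09) = 88.9 m/s

88.9 m/s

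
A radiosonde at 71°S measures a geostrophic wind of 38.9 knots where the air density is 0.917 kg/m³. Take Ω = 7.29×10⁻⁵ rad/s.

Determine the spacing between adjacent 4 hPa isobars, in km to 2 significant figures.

Coriolis parameter at 71°S:
f = 2Ω sin φ = 2 × 7.29×10⁻⁵ × sin 71° = 1.38×10⁻⁴ s⁻¹
Wind speed in SI: 38.9 knots = 20.0 m/s
Geostrophic balance rearranged: |∂P/∂n| = f ρ V_g
|∂P/∂n| = 1.38×10⁻⁴ × 0.917 × 20.0 = 2.53×10⁻³ Pa/m
Isobar spacing: Δn = ΔP/|∂P/∂n| = 400 Pa / 2.53×10⁻³ Pa/m = 158116 m ≈ 160 km

160 km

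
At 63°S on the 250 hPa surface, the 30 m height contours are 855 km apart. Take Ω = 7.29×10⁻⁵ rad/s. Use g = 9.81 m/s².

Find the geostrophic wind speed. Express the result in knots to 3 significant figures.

Coriolis parameter at 63°S:
f = 2Ω sin φ = 2 × 7.29×10⁻⁵ × sin 63° = 1.30×10⁻⁴ s⁻¹
Height gradient: |∂Z/∂n| = 30 m / 855000 m = 3.51×10⁻⁵
On a pressure surface, geostrophic balance gives V_g = (g/f)|∂Z/∂n|:
V_g = 9.81 × 3.51×10⁻⁵ / 1.30×10⁻⁴ = 2.65 m/s
Converting: 2.65 m/s × 1.944 = 5.15 knots

5.15 knots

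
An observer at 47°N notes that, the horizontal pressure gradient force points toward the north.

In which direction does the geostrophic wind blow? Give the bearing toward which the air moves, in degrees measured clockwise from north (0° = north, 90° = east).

The pressure-gradient force points toward the north (bearing 000°).
Geostrophic balance: in the Northern Hemisphere the Coriolis force deflects motion to the right, so the geostrophic wind blows 90° to the right of the pressure-gradient force (low pressure on the left).
Rotating 000° by 90° clockwise gives 090° — the wind blows toward the east.

090°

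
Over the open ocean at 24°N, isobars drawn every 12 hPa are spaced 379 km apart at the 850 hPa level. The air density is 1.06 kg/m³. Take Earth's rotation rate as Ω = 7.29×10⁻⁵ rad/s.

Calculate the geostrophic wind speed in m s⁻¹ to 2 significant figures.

Coriolis parameter at 24°N:
f = 2Ω sin φ = 2 × 7.29×10⁻⁵ × sin 24° = 5.93×10⁻⁵ s⁻¹
Pressure gradient: |∂P/∂n| = 1200 Pa / 379000 m = 3.17×10⁻³ Pa/m
Geostrophic balance (pressure-gradient force = Coriolis force):
V_g = (1/(fρ)) |∂P/∂n| = 3.17×10⁻³ / (5.93×10⁻⁵ × 1.06) = 50.4 m/s

50 m s⁻¹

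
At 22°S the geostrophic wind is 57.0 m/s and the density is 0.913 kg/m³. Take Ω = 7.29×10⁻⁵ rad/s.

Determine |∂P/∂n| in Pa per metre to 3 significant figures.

2.84×10⁻³ Pa/m

Coriolis parameter at 22°S:
f = 2Ω sin φ = 2 × 7.29×10⁻⁵ × sin 22° = 5.46×10⁻⁵ s⁻¹
Geostrophic balance rearranged: |∂P/∂n| = f ρ V_g
|∂P/∂n| = 5.46×10⁻⁵ × 0.913 × 57.0 = 2.84×10⁻³ Pa/m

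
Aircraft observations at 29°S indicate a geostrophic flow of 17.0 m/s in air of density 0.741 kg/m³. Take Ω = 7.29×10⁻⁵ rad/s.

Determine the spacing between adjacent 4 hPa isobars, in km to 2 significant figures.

Coriolis parameter at 29°S:
f = 2Ω sin φ = 2 × 7.29×10⁻⁵ × sin 29° = 7.07×10⁻⁵ s⁻¹
Geostrophic balance rearranged: |∂P/∂n| = f ρ V_g
|∂P/∂n| = 7.07×10⁻⁵ × 0.741 × 17.0 = 8.90×10⁻⁴ Pa/m
Isobar spacing: Δn = ΔP/|∂P/∂n| = 400 Pa / 8.90×10⁻⁴ Pa/m = 449225 m ≈ 450 km

450 km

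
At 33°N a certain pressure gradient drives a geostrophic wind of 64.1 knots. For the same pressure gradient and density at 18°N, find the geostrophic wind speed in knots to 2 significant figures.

110 knots

With the same pressure gradient and density, V_g ∝ 1/f ∝ 1/sin φ.
V₂ = V₁ · sin φ₁ / sin φ₂ = 64.1 × sin 33° / sin 18°
V₂ = 64.1 × 0.5446/0.3090 = 110 knots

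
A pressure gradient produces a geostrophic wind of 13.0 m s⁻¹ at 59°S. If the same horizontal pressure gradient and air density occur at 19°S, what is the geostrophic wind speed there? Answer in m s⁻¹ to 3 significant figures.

With the same pressure gradient and density, V_g ∝ 1/f ∝ 1/sin φ.
V₂ = V₁ · sin φ₁ / sin φ₂ = 13.0 × sin 59° / sin 19°
V₂ = 13.0 × 0.8572/0.3256 = 34.2 m s⁻¹

34.2 m s⁻¹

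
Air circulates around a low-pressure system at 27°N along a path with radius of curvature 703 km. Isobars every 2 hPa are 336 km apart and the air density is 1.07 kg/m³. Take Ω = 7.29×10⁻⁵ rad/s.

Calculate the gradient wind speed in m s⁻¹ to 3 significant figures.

7.27 m s⁻¹

Coriolis parameter at 27°N:
f = 2Ω sin φ = 2 × 7.29×10⁻⁵ × sin 27° = 6.62×10⁻⁵ s⁻¹
Pressure gradient: |∂P/∂n| = 200 Pa / 336000 m = 5.95×10⁻⁴ Pa/m
Geostrophic speed: V_g = |∂P/∂n|/(fρ) = 5.95×10⁻⁴/(6.62×10⁻⁵ × 1.07) = 8.40 m/s
Around a low, centrifugal force acts outward with Coriolis, so pressure-gradient force balances both:
(1/ρ)|∂P/∂n| = fV + V²/R  →  V² + fR·V − fR·V_g = 0
With fR = 6.62×10⁻⁵ × 703×10³ m = 46.5 m/s:
V = [−fR + √((fR)² + 4 fR V_g)]/2 = [−46.5 + √(46.5² + 4×46.5×8.4)]/2 = 7.27 m/s
Subgeostrophic (V < V_g = 8.4 m/s), as expected around a low.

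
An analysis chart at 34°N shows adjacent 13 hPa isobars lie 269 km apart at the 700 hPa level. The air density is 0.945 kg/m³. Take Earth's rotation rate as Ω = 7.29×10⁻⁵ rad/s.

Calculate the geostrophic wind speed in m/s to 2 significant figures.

63 m/s

Coriolis parameter at 34°N:
f = 2Ω sin φ = 2 × 7.29×10⁻⁵ × sin 34° = 8.15×10⁻⁵ s⁻¹
Pressure gradient: |∂P/∂n| = 1300 Pa / 269000 m = 4.83×10⁻³ Pa/m
Geostrophic balance (pressure-gradient force = Coriolis force):
V_g = (1/(fρ)) |∂P/∂n| = 4.83×10⁻³ / (8.15×10⁻⁵ × 0.945) = 62.7 m/s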